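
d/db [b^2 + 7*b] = 2*b + 7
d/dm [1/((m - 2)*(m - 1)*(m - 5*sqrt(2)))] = (-(m - 2)*(m - 1) - (m - 2)*(m - 5*sqrt(2)) - (m - 1)*(m - 5*sqrt(2)))/((m - 2)^2*(m - 1)^2*(m - 5*sqrt(2))^2)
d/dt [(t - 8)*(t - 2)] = 2*t - 10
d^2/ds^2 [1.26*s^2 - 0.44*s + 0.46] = 2.52000000000000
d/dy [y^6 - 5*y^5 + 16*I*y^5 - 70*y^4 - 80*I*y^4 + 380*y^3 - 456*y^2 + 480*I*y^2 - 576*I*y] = 6*y^5 + y^4*(-25 + 80*I) + y^3*(-280 - 320*I) + 1140*y^2 + y*(-912 + 960*I) - 576*I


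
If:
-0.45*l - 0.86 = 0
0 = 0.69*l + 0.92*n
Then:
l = -1.91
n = 1.43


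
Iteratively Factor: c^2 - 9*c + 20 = (c - 4)*(c - 5)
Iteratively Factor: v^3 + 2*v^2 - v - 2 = (v + 1)*(v^2 + v - 2) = (v + 1)*(v + 2)*(v - 1)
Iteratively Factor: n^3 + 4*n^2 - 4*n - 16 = (n - 2)*(n^2 + 6*n + 8) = (n - 2)*(n + 2)*(n + 4)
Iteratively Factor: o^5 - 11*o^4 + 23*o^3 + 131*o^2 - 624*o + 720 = (o - 4)*(o^4 - 7*o^3 - 5*o^2 + 111*o - 180) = (o - 4)*(o - 3)*(o^3 - 4*o^2 - 17*o + 60) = (o - 5)*(o - 4)*(o - 3)*(o^2 + o - 12) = (o - 5)*(o - 4)*(o - 3)*(o + 4)*(o - 3)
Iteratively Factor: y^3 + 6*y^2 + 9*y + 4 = (y + 1)*(y^2 + 5*y + 4) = (y + 1)*(y + 4)*(y + 1)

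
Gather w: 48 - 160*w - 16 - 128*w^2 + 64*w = -128*w^2 - 96*w + 32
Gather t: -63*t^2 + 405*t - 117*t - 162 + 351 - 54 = -63*t^2 + 288*t + 135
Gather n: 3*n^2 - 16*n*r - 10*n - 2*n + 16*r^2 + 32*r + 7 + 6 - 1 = 3*n^2 + n*(-16*r - 12) + 16*r^2 + 32*r + 12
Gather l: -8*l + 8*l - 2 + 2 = 0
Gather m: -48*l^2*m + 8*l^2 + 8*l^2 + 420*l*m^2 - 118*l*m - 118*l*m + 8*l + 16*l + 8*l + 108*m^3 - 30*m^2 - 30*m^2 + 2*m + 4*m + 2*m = 16*l^2 + 32*l + 108*m^3 + m^2*(420*l - 60) + m*(-48*l^2 - 236*l + 8)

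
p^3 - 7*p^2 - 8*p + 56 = (p - 7)*(p - 2*sqrt(2))*(p + 2*sqrt(2))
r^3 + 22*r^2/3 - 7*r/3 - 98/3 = (r - 2)*(r + 7/3)*(r + 7)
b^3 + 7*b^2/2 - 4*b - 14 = (b - 2)*(b + 2)*(b + 7/2)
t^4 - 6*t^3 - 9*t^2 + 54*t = t*(t - 6)*(t - 3)*(t + 3)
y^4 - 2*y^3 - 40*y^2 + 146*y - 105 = (y - 5)*(y - 3)*(y - 1)*(y + 7)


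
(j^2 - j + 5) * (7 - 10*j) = -10*j^3 + 17*j^2 - 57*j + 35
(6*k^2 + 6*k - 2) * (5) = 30*k^2 + 30*k - 10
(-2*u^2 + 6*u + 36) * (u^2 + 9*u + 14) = -2*u^4 - 12*u^3 + 62*u^2 + 408*u + 504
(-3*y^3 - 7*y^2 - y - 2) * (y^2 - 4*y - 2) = -3*y^5 + 5*y^4 + 33*y^3 + 16*y^2 + 10*y + 4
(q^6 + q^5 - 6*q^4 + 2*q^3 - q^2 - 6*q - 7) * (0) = 0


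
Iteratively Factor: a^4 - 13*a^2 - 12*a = (a + 1)*(a^3 - a^2 - 12*a) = (a + 1)*(a + 3)*(a^2 - 4*a) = a*(a + 1)*(a + 3)*(a - 4)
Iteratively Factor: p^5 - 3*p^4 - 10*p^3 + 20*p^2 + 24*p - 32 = (p - 2)*(p^4 - p^3 - 12*p^2 - 4*p + 16) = (p - 2)*(p + 2)*(p^3 - 3*p^2 - 6*p + 8) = (p - 2)*(p - 1)*(p + 2)*(p^2 - 2*p - 8) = (p - 2)*(p - 1)*(p + 2)^2*(p - 4)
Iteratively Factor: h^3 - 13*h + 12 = (h - 1)*(h^2 + h - 12) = (h - 3)*(h - 1)*(h + 4)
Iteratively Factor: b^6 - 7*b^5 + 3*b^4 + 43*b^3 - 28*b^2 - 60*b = (b)*(b^5 - 7*b^4 + 3*b^3 + 43*b^2 - 28*b - 60) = b*(b - 3)*(b^4 - 4*b^3 - 9*b^2 + 16*b + 20) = b*(b - 3)*(b + 1)*(b^3 - 5*b^2 - 4*b + 20) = b*(b - 3)*(b - 2)*(b + 1)*(b^2 - 3*b - 10) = b*(b - 3)*(b - 2)*(b + 1)*(b + 2)*(b - 5)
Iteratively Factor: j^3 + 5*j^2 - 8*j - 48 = (j + 4)*(j^2 + j - 12) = (j + 4)^2*(j - 3)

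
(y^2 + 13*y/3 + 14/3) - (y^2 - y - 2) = 16*y/3 + 20/3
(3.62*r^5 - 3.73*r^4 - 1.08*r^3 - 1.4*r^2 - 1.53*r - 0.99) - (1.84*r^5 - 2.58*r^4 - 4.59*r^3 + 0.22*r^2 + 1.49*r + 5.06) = 1.78*r^5 - 1.15*r^4 + 3.51*r^3 - 1.62*r^2 - 3.02*r - 6.05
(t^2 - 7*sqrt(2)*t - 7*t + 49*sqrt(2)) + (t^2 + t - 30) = 2*t^2 - 7*sqrt(2)*t - 6*t - 30 + 49*sqrt(2)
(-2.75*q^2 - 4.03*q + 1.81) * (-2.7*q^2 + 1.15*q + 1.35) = 7.425*q^4 + 7.7185*q^3 - 13.234*q^2 - 3.359*q + 2.4435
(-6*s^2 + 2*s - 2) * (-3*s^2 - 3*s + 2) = 18*s^4 + 12*s^3 - 12*s^2 + 10*s - 4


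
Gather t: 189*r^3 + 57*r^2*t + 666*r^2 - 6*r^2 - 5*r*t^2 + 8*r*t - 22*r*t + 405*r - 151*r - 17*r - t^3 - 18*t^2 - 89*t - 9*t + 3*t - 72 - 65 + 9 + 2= 189*r^3 + 660*r^2 + 237*r - t^3 + t^2*(-5*r - 18) + t*(57*r^2 - 14*r - 95) - 126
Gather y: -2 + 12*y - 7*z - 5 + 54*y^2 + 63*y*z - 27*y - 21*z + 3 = 54*y^2 + y*(63*z - 15) - 28*z - 4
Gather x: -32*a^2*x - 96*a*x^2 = -32*a^2*x - 96*a*x^2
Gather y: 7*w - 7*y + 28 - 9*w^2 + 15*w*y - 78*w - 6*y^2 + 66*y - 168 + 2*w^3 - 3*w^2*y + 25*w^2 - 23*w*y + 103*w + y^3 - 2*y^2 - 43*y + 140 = 2*w^3 + 16*w^2 + 32*w + y^3 - 8*y^2 + y*(-3*w^2 - 8*w + 16)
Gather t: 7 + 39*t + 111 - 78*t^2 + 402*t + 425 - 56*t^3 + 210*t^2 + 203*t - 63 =-56*t^3 + 132*t^2 + 644*t + 480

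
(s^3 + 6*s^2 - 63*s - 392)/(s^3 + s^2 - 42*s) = (s^2 - s - 56)/(s*(s - 6))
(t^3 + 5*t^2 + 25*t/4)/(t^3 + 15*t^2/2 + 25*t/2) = (t + 5/2)/(t + 5)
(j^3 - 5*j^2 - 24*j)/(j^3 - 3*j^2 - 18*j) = (j - 8)/(j - 6)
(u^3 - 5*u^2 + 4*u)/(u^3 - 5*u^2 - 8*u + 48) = u*(u - 1)/(u^2 - u - 12)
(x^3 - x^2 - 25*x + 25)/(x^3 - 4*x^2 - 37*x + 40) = (x - 5)/(x - 8)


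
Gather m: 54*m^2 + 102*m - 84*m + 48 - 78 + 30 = 54*m^2 + 18*m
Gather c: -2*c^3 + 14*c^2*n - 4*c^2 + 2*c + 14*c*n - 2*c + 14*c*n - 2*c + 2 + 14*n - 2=-2*c^3 + c^2*(14*n - 4) + c*(28*n - 2) + 14*n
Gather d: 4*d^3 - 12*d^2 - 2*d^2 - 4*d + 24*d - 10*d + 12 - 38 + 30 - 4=4*d^3 - 14*d^2 + 10*d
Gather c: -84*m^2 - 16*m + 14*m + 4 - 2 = -84*m^2 - 2*m + 2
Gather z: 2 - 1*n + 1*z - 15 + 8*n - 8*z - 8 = 7*n - 7*z - 21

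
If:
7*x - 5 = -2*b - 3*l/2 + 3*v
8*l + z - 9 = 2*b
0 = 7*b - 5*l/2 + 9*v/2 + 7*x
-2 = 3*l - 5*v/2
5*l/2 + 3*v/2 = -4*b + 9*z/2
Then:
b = -6398/2265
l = 283/453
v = 234/151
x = 65057/31710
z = -3731/2265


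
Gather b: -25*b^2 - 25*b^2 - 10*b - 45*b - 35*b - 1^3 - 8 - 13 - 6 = -50*b^2 - 90*b - 28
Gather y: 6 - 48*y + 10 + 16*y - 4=12 - 32*y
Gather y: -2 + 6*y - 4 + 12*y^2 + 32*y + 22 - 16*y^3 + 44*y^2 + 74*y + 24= -16*y^3 + 56*y^2 + 112*y + 40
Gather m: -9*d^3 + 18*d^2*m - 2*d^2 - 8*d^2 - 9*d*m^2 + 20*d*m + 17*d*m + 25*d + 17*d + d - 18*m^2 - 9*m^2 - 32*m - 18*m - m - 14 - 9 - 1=-9*d^3 - 10*d^2 + 43*d + m^2*(-9*d - 27) + m*(18*d^2 + 37*d - 51) - 24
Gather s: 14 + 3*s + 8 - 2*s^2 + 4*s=-2*s^2 + 7*s + 22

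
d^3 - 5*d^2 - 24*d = d*(d - 8)*(d + 3)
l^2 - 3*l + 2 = (l - 2)*(l - 1)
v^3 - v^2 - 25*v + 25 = (v - 5)*(v - 1)*(v + 5)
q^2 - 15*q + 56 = (q - 8)*(q - 7)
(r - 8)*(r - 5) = r^2 - 13*r + 40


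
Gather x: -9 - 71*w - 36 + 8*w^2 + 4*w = 8*w^2 - 67*w - 45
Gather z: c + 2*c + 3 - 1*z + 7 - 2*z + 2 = 3*c - 3*z + 12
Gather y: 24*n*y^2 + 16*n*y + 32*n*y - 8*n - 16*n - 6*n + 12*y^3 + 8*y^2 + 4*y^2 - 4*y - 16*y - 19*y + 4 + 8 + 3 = -30*n + 12*y^3 + y^2*(24*n + 12) + y*(48*n - 39) + 15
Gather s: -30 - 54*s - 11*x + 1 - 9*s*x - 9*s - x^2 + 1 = s*(-9*x - 63) - x^2 - 11*x - 28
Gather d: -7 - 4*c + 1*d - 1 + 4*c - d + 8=0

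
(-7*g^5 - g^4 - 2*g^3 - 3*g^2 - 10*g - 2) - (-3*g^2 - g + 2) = -7*g^5 - g^4 - 2*g^3 - 9*g - 4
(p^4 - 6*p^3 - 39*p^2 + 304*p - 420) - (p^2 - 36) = p^4 - 6*p^3 - 40*p^2 + 304*p - 384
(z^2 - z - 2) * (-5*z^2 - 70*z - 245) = -5*z^4 - 65*z^3 - 165*z^2 + 385*z + 490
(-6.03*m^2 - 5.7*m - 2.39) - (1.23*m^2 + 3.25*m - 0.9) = -7.26*m^2 - 8.95*m - 1.49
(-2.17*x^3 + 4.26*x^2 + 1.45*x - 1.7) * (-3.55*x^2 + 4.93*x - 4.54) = 7.7035*x^5 - 25.8211*x^4 + 25.7061*x^3 - 6.1569*x^2 - 14.964*x + 7.718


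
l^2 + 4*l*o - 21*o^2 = (l - 3*o)*(l + 7*o)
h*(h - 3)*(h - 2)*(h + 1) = h^4 - 4*h^3 + h^2 + 6*h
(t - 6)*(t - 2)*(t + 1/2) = t^3 - 15*t^2/2 + 8*t + 6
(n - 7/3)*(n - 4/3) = n^2 - 11*n/3 + 28/9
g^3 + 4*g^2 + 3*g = g*(g + 1)*(g + 3)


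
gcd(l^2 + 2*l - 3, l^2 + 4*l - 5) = l - 1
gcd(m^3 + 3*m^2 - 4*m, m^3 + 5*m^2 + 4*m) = m^2 + 4*m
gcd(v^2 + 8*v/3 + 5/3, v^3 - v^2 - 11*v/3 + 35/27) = v + 5/3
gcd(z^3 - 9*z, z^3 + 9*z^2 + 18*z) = z^2 + 3*z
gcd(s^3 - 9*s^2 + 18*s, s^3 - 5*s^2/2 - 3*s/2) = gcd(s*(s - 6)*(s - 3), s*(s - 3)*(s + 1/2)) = s^2 - 3*s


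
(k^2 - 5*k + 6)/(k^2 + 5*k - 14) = (k - 3)/(k + 7)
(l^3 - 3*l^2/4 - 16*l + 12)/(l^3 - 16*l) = (l - 3/4)/l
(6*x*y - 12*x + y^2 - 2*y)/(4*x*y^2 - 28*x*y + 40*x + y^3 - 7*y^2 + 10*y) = (6*x + y)/(4*x*y - 20*x + y^2 - 5*y)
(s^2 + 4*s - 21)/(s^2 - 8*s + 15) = (s + 7)/(s - 5)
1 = 1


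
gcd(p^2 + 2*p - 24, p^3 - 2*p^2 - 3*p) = 1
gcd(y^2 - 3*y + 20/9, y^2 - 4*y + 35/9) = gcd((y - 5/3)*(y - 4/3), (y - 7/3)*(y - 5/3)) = y - 5/3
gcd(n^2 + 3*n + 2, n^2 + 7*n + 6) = n + 1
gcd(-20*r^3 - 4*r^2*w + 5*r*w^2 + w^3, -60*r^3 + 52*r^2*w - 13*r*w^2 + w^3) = 2*r - w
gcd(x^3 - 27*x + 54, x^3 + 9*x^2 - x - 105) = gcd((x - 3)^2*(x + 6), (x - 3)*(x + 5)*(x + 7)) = x - 3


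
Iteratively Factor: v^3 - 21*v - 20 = (v + 1)*(v^2 - v - 20) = (v - 5)*(v + 1)*(v + 4)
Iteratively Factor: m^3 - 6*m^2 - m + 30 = (m - 3)*(m^2 - 3*m - 10) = (m - 3)*(m + 2)*(m - 5)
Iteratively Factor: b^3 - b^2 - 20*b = (b)*(b^2 - b - 20) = b*(b - 5)*(b + 4)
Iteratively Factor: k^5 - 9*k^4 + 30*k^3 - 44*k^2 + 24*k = (k)*(k^4 - 9*k^3 + 30*k^2 - 44*k + 24) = k*(k - 3)*(k^3 - 6*k^2 + 12*k - 8) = k*(k - 3)*(k - 2)*(k^2 - 4*k + 4) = k*(k - 3)*(k - 2)^2*(k - 2)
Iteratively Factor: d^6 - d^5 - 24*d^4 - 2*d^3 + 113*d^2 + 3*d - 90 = (d - 2)*(d^5 + d^4 - 22*d^3 - 46*d^2 + 21*d + 45) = (d - 2)*(d - 1)*(d^4 + 2*d^3 - 20*d^2 - 66*d - 45) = (d - 5)*(d - 2)*(d - 1)*(d^3 + 7*d^2 + 15*d + 9) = (d - 5)*(d - 2)*(d - 1)*(d + 3)*(d^2 + 4*d + 3) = (d - 5)*(d - 2)*(d - 1)*(d + 1)*(d + 3)*(d + 3)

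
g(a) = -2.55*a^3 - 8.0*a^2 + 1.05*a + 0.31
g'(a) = -7.65*a^2 - 16.0*a + 1.05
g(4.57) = -405.35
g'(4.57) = -231.84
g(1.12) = -12.13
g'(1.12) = -26.47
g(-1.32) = -9.15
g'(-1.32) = 8.84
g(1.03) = -9.88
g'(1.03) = -23.55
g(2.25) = -66.87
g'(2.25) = -73.68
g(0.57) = -2.16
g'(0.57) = -10.56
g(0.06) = 0.34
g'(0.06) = 0.06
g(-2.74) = -10.17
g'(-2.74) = -12.54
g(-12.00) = 3242.11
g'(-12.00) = -908.55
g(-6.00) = 256.81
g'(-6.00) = -178.35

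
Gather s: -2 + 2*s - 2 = 2*s - 4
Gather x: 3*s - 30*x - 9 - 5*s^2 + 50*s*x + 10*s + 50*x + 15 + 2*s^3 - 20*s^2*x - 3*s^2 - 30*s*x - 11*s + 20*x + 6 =2*s^3 - 8*s^2 + 2*s + x*(-20*s^2 + 20*s + 40) + 12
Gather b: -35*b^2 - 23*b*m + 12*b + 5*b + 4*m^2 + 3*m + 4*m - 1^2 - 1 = -35*b^2 + b*(17 - 23*m) + 4*m^2 + 7*m - 2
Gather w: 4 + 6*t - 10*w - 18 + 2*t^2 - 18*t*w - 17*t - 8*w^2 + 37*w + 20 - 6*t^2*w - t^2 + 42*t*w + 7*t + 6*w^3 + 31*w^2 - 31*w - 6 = t^2 - 4*t + 6*w^3 + 23*w^2 + w*(-6*t^2 + 24*t - 4)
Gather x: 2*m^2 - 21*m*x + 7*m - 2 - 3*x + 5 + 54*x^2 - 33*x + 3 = 2*m^2 + 7*m + 54*x^2 + x*(-21*m - 36) + 6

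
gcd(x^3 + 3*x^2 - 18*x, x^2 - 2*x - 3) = x - 3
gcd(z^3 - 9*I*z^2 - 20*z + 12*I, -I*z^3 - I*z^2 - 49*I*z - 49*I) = 1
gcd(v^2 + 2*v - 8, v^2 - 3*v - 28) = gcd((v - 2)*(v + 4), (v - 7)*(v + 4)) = v + 4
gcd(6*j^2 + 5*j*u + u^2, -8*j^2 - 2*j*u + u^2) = 2*j + u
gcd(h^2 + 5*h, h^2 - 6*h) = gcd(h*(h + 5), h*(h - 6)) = h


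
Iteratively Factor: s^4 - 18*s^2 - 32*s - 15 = (s + 1)*(s^3 - s^2 - 17*s - 15) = (s - 5)*(s + 1)*(s^2 + 4*s + 3) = (s - 5)*(s + 1)*(s + 3)*(s + 1)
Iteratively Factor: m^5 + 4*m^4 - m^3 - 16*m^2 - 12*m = (m + 2)*(m^4 + 2*m^3 - 5*m^2 - 6*m) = (m + 2)*(m + 3)*(m^3 - m^2 - 2*m) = m*(m + 2)*(m + 3)*(m^2 - m - 2) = m*(m - 2)*(m + 2)*(m + 3)*(m + 1)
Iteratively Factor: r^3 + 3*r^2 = (r)*(r^2 + 3*r) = r*(r + 3)*(r)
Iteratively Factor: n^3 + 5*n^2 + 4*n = (n + 1)*(n^2 + 4*n) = n*(n + 1)*(n + 4)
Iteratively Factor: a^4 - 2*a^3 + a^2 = (a)*(a^3 - 2*a^2 + a) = a^2*(a^2 - 2*a + 1) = a^2*(a - 1)*(a - 1)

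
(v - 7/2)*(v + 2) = v^2 - 3*v/2 - 7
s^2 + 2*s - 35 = (s - 5)*(s + 7)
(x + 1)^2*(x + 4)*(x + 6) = x^4 + 12*x^3 + 45*x^2 + 58*x + 24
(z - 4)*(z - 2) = z^2 - 6*z + 8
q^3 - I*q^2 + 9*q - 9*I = (q - 3*I)*(q - I)*(q + 3*I)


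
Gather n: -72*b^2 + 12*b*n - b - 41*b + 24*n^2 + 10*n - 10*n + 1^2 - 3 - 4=-72*b^2 + 12*b*n - 42*b + 24*n^2 - 6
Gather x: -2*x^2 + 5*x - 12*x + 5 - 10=-2*x^2 - 7*x - 5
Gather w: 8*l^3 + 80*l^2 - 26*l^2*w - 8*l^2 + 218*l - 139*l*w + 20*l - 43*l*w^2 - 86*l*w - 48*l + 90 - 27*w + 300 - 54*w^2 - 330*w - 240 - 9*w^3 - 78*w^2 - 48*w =8*l^3 + 72*l^2 + 190*l - 9*w^3 + w^2*(-43*l - 132) + w*(-26*l^2 - 225*l - 405) + 150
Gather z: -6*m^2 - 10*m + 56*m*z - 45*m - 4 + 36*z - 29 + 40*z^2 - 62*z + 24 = -6*m^2 - 55*m + 40*z^2 + z*(56*m - 26) - 9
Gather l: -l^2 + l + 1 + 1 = -l^2 + l + 2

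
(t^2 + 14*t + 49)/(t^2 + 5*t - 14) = (t + 7)/(t - 2)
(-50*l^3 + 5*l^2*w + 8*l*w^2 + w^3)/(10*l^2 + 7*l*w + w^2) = (-10*l^2 + 3*l*w + w^2)/(2*l + w)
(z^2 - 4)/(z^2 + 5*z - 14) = (z + 2)/(z + 7)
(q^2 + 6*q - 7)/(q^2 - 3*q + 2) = (q + 7)/(q - 2)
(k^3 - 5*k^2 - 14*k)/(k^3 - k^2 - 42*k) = (k + 2)/(k + 6)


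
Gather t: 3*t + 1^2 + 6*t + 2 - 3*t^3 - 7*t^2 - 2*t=-3*t^3 - 7*t^2 + 7*t + 3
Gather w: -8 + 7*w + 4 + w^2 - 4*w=w^2 + 3*w - 4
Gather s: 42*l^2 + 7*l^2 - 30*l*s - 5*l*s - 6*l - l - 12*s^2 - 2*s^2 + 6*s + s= 49*l^2 - 7*l - 14*s^2 + s*(7 - 35*l)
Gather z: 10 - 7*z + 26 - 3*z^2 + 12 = -3*z^2 - 7*z + 48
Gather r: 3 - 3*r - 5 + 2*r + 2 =-r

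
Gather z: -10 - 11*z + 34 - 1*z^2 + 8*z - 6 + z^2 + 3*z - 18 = 0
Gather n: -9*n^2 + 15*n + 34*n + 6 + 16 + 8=-9*n^2 + 49*n + 30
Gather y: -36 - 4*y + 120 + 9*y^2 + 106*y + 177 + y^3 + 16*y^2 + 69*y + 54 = y^3 + 25*y^2 + 171*y + 315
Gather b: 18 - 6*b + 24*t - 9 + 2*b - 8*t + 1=-4*b + 16*t + 10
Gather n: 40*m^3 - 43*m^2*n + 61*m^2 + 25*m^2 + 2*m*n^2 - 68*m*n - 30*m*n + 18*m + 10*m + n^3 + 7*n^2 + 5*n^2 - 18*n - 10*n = 40*m^3 + 86*m^2 + 28*m + n^3 + n^2*(2*m + 12) + n*(-43*m^2 - 98*m - 28)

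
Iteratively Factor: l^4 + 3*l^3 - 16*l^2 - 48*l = (l - 4)*(l^3 + 7*l^2 + 12*l) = (l - 4)*(l + 3)*(l^2 + 4*l) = (l - 4)*(l + 3)*(l + 4)*(l)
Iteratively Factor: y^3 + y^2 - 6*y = (y - 2)*(y^2 + 3*y) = (y - 2)*(y + 3)*(y)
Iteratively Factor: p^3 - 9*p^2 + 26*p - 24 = (p - 3)*(p^2 - 6*p + 8) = (p - 3)*(p - 2)*(p - 4)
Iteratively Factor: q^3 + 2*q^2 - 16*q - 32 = (q + 4)*(q^2 - 2*q - 8) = (q + 2)*(q + 4)*(q - 4)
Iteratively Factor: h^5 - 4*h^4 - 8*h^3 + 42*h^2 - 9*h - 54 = (h - 3)*(h^4 - h^3 - 11*h^2 + 9*h + 18) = (h - 3)*(h + 3)*(h^3 - 4*h^2 + h + 6) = (h - 3)*(h - 2)*(h + 3)*(h^2 - 2*h - 3) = (h - 3)*(h - 2)*(h + 1)*(h + 3)*(h - 3)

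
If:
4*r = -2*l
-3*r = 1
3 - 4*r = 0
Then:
No Solution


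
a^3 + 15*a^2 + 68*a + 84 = (a + 2)*(a + 6)*(a + 7)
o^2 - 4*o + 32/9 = (o - 8/3)*(o - 4/3)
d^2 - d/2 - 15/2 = (d - 3)*(d + 5/2)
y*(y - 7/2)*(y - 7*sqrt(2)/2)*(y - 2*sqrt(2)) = y^4 - 11*sqrt(2)*y^3/2 - 7*y^3/2 + 14*y^2 + 77*sqrt(2)*y^2/4 - 49*y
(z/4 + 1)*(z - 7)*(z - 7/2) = z^3/4 - 13*z^2/8 - 35*z/8 + 49/2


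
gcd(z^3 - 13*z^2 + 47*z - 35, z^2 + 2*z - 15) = 1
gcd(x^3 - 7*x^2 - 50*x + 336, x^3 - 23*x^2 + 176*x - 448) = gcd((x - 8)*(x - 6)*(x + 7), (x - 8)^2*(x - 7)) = x - 8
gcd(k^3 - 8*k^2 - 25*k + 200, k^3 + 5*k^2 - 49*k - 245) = k + 5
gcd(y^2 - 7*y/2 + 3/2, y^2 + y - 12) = y - 3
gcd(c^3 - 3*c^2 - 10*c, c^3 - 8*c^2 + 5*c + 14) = 1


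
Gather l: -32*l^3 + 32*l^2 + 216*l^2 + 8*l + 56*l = -32*l^3 + 248*l^2 + 64*l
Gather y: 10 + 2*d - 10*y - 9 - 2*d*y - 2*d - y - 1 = y*(-2*d - 11)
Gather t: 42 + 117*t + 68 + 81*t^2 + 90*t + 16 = 81*t^2 + 207*t + 126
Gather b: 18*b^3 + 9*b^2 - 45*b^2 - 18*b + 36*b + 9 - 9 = 18*b^3 - 36*b^2 + 18*b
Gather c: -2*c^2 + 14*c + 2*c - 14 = -2*c^2 + 16*c - 14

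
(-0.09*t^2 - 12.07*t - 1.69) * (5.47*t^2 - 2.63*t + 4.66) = -0.4923*t^4 - 65.7862*t^3 + 22.0804*t^2 - 51.8015*t - 7.8754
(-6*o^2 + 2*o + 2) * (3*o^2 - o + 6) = -18*o^4 + 12*o^3 - 32*o^2 + 10*o + 12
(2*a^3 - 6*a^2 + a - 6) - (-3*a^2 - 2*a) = 2*a^3 - 3*a^2 + 3*a - 6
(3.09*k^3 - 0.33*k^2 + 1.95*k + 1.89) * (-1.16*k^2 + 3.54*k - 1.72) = -3.5844*k^5 + 11.3214*k^4 - 8.745*k^3 + 5.2782*k^2 + 3.3366*k - 3.2508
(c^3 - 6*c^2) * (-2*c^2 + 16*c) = -2*c^5 + 28*c^4 - 96*c^3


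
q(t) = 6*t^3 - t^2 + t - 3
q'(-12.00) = 2617.00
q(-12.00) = -10527.00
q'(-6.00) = 661.00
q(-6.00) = -1341.00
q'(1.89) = 61.52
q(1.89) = 35.83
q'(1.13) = 21.72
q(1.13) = 5.51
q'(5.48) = 530.59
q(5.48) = 959.85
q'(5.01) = 442.78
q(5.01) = 731.42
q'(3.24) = 183.48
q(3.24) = 193.82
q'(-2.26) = 97.46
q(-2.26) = -79.63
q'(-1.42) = 40.14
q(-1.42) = -23.62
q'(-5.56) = 568.56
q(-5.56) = -1070.75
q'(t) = 18*t^2 - 2*t + 1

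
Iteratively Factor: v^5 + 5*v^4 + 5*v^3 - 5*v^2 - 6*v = (v)*(v^4 + 5*v^3 + 5*v^2 - 5*v - 6) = v*(v + 1)*(v^3 + 4*v^2 + v - 6) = v*(v - 1)*(v + 1)*(v^2 + 5*v + 6) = v*(v - 1)*(v + 1)*(v + 3)*(v + 2)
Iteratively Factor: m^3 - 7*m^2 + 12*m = (m - 4)*(m^2 - 3*m) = (m - 4)*(m - 3)*(m)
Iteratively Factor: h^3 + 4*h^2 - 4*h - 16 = (h - 2)*(h^2 + 6*h + 8) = (h - 2)*(h + 2)*(h + 4)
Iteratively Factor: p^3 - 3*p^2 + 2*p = (p - 1)*(p^2 - 2*p) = (p - 2)*(p - 1)*(p)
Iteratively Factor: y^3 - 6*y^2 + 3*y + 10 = (y + 1)*(y^2 - 7*y + 10) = (y - 2)*(y + 1)*(y - 5)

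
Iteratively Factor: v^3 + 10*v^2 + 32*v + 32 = (v + 2)*(v^2 + 8*v + 16) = (v + 2)*(v + 4)*(v + 4)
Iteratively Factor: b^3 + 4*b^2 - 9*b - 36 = (b + 3)*(b^2 + b - 12) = (b + 3)*(b + 4)*(b - 3)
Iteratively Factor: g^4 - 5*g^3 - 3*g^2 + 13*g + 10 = (g - 2)*(g^3 - 3*g^2 - 9*g - 5) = (g - 2)*(g + 1)*(g^2 - 4*g - 5) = (g - 5)*(g - 2)*(g + 1)*(g + 1)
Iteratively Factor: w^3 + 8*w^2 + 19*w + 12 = (w + 1)*(w^2 + 7*w + 12) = (w + 1)*(w + 3)*(w + 4)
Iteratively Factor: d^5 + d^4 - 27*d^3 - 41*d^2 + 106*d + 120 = (d + 3)*(d^4 - 2*d^3 - 21*d^2 + 22*d + 40) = (d - 2)*(d + 3)*(d^3 - 21*d - 20) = (d - 2)*(d + 3)*(d + 4)*(d^2 - 4*d - 5) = (d - 5)*(d - 2)*(d + 3)*(d + 4)*(d + 1)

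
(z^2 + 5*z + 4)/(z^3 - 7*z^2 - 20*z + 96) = (z + 1)/(z^2 - 11*z + 24)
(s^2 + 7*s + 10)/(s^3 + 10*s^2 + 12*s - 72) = (s^2 + 7*s + 10)/(s^3 + 10*s^2 + 12*s - 72)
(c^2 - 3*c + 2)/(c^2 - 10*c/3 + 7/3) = 3*(c - 2)/(3*c - 7)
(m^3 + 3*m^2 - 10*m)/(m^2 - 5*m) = (m^2 + 3*m - 10)/(m - 5)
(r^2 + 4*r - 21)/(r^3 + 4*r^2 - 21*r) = 1/r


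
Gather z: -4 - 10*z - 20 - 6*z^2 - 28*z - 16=-6*z^2 - 38*z - 40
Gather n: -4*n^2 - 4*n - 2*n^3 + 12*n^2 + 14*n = -2*n^3 + 8*n^2 + 10*n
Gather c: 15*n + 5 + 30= 15*n + 35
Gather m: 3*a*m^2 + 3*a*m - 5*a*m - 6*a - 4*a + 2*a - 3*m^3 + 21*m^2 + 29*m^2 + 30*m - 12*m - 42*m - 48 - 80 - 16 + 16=-8*a - 3*m^3 + m^2*(3*a + 50) + m*(-2*a - 24) - 128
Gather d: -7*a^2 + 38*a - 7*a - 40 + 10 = -7*a^2 + 31*a - 30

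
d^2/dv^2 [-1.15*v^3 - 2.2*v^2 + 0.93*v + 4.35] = -6.9*v - 4.4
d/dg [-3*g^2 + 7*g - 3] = 7 - 6*g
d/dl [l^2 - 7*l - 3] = 2*l - 7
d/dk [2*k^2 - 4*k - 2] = 4*k - 4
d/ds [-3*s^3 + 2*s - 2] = 2 - 9*s^2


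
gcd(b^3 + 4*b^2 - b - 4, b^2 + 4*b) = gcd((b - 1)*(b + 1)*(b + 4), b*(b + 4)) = b + 4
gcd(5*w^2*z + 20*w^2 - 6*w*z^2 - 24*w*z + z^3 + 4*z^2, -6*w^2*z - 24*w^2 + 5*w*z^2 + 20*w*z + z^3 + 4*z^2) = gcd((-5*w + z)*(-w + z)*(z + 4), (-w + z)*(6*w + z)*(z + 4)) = -w*z - 4*w + z^2 + 4*z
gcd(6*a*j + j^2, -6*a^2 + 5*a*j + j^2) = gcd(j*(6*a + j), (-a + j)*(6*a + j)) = 6*a + j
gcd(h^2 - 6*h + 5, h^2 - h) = h - 1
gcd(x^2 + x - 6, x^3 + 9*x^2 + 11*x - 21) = x + 3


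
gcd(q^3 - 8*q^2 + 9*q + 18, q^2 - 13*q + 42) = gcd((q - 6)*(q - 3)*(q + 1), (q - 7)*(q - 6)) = q - 6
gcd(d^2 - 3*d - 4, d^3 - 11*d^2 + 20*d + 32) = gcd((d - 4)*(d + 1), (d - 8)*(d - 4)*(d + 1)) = d^2 - 3*d - 4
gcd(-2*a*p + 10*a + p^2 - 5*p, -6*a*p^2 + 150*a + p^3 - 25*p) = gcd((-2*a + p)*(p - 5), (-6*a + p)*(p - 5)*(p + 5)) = p - 5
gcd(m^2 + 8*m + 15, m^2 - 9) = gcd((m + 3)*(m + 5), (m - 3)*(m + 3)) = m + 3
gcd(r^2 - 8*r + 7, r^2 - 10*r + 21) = r - 7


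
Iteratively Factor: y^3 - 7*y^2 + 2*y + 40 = (y - 4)*(y^2 - 3*y - 10) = (y - 4)*(y + 2)*(y - 5)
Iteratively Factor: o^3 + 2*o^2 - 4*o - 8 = (o + 2)*(o^2 - 4) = (o + 2)^2*(o - 2)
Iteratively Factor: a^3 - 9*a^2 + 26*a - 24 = (a - 4)*(a^2 - 5*a + 6) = (a - 4)*(a - 3)*(a - 2)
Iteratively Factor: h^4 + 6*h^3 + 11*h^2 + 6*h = (h + 2)*(h^3 + 4*h^2 + 3*h) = h*(h + 2)*(h^2 + 4*h + 3) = h*(h + 2)*(h + 3)*(h + 1)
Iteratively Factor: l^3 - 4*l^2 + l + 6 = (l + 1)*(l^2 - 5*l + 6) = (l - 2)*(l + 1)*(l - 3)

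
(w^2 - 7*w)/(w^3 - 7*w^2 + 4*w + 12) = w*(w - 7)/(w^3 - 7*w^2 + 4*w + 12)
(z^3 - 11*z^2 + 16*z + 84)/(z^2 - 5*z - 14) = z - 6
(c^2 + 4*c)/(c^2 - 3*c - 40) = c*(c + 4)/(c^2 - 3*c - 40)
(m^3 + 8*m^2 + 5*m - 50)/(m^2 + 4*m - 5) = (m^2 + 3*m - 10)/(m - 1)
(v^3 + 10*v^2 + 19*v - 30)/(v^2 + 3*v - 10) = (v^2 + 5*v - 6)/(v - 2)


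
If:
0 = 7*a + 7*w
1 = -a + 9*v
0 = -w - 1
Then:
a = 1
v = 2/9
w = -1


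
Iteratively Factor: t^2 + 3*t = (t)*(t + 3)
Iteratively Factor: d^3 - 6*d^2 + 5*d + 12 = (d + 1)*(d^2 - 7*d + 12) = (d - 3)*(d + 1)*(d - 4)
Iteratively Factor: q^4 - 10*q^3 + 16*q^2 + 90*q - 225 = (q - 3)*(q^3 - 7*q^2 - 5*q + 75) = (q - 3)*(q + 3)*(q^2 - 10*q + 25) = (q - 5)*(q - 3)*(q + 3)*(q - 5)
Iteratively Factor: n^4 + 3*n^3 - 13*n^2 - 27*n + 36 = (n + 4)*(n^3 - n^2 - 9*n + 9) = (n - 1)*(n + 4)*(n^2 - 9) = (n - 1)*(n + 3)*(n + 4)*(n - 3)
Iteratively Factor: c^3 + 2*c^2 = (c + 2)*(c^2) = c*(c + 2)*(c)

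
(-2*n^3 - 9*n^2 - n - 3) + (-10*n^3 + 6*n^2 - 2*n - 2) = -12*n^3 - 3*n^2 - 3*n - 5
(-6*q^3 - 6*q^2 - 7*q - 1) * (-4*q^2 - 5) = 24*q^5 + 24*q^4 + 58*q^3 + 34*q^2 + 35*q + 5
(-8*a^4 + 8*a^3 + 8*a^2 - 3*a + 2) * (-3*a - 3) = 24*a^5 - 48*a^3 - 15*a^2 + 3*a - 6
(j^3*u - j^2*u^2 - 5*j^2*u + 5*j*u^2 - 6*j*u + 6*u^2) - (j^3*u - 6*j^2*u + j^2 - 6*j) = -j^2*u^2 + j^2*u - j^2 + 5*j*u^2 - 6*j*u + 6*j + 6*u^2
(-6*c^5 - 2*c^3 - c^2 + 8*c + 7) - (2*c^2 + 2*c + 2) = -6*c^5 - 2*c^3 - 3*c^2 + 6*c + 5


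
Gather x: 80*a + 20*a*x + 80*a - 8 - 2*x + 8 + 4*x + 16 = 160*a + x*(20*a + 2) + 16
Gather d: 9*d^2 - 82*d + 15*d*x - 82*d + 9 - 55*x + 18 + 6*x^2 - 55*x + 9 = 9*d^2 + d*(15*x - 164) + 6*x^2 - 110*x + 36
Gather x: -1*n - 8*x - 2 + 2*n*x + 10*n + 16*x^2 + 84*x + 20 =9*n + 16*x^2 + x*(2*n + 76) + 18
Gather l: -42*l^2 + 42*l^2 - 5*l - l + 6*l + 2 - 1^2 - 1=0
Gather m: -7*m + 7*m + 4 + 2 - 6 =0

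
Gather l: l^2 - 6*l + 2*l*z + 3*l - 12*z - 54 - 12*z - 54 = l^2 + l*(2*z - 3) - 24*z - 108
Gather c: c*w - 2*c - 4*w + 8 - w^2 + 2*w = c*(w - 2) - w^2 - 2*w + 8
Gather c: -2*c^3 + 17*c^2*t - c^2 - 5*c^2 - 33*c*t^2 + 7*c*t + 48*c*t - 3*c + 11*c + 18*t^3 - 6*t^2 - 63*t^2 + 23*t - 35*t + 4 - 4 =-2*c^3 + c^2*(17*t - 6) + c*(-33*t^2 + 55*t + 8) + 18*t^3 - 69*t^2 - 12*t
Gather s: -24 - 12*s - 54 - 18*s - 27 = -30*s - 105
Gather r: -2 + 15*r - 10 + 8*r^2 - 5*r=8*r^2 + 10*r - 12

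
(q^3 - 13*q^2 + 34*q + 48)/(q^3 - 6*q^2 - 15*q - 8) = (q - 6)/(q + 1)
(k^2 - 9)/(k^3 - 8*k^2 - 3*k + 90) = (k - 3)/(k^2 - 11*k + 30)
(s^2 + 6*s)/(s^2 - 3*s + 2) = s*(s + 6)/(s^2 - 3*s + 2)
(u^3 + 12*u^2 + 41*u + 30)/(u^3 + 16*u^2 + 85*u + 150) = (u + 1)/(u + 5)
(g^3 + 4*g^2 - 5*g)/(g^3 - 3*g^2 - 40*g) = (g - 1)/(g - 8)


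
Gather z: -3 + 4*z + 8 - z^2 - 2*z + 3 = -z^2 + 2*z + 8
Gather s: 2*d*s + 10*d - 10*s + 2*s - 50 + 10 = 10*d + s*(2*d - 8) - 40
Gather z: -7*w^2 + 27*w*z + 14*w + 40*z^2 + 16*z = -7*w^2 + 14*w + 40*z^2 + z*(27*w + 16)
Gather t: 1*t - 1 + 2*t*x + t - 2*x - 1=t*(2*x + 2) - 2*x - 2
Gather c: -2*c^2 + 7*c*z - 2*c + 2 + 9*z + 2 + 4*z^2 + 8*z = -2*c^2 + c*(7*z - 2) + 4*z^2 + 17*z + 4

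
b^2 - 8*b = b*(b - 8)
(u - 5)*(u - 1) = u^2 - 6*u + 5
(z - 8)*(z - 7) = z^2 - 15*z + 56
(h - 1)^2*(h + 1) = h^3 - h^2 - h + 1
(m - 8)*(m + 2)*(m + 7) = m^3 + m^2 - 58*m - 112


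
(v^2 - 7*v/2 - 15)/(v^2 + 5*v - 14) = (v^2 - 7*v/2 - 15)/(v^2 + 5*v - 14)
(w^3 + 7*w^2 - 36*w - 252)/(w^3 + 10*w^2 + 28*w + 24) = (w^2 + w - 42)/(w^2 + 4*w + 4)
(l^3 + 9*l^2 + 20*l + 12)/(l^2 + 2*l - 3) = (l^3 + 9*l^2 + 20*l + 12)/(l^2 + 2*l - 3)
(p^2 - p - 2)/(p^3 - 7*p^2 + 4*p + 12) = 1/(p - 6)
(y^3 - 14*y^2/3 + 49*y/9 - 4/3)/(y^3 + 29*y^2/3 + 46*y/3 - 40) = (y^2 - 10*y/3 + 1)/(y^2 + 11*y + 30)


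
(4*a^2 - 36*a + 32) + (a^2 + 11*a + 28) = 5*a^2 - 25*a + 60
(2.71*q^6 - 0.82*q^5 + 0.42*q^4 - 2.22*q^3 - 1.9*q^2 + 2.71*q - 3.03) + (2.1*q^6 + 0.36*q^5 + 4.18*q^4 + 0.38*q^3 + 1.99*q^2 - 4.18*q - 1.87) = 4.81*q^6 - 0.46*q^5 + 4.6*q^4 - 1.84*q^3 + 0.0900000000000001*q^2 - 1.47*q - 4.9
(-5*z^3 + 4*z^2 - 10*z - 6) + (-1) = -5*z^3 + 4*z^2 - 10*z - 7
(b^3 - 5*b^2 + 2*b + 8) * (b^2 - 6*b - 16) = b^5 - 11*b^4 + 16*b^3 + 76*b^2 - 80*b - 128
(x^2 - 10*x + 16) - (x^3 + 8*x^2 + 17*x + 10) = -x^3 - 7*x^2 - 27*x + 6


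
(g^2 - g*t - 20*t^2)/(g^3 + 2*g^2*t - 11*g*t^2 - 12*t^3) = (-g + 5*t)/(-g^2 + 2*g*t + 3*t^2)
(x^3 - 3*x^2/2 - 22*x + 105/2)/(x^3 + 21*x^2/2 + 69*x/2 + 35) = (2*x^2 - 13*x + 21)/(2*x^2 + 11*x + 14)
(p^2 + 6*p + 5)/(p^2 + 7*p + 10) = (p + 1)/(p + 2)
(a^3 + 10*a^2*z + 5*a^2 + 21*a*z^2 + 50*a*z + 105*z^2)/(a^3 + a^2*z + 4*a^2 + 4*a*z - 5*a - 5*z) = (a^2 + 10*a*z + 21*z^2)/(a^2 + a*z - a - z)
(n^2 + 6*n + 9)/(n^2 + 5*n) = (n^2 + 6*n + 9)/(n*(n + 5))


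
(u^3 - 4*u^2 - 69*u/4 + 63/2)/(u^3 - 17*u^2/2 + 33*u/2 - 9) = (u + 7/2)/(u - 1)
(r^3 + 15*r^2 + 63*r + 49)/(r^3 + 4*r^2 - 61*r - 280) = (r^2 + 8*r + 7)/(r^2 - 3*r - 40)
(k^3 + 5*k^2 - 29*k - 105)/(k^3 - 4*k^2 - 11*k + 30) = (k + 7)/(k - 2)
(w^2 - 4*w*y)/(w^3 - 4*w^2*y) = 1/w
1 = 1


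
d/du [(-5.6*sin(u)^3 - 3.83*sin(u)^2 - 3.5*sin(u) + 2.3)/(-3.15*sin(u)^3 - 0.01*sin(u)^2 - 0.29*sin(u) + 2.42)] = -(7.105427357601e-15*sin(u)^5 + 12.0085*sin(u)^4 + 18.802*sin(u)^3 + 17.8453*sin(u)^2 + 18.4912*sin(u) + 7.803)*cos(u)/(9.9225*sin(u)^6 + 0.063*sin(u)^5 + 1.8271*sin(u)^4 - 15.2402*sin(u)^3 + 0.0357*sin(u)^2 - 1.4036*sin(u) + 5.8564)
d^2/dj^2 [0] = 0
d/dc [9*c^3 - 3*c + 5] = 27*c^2 - 3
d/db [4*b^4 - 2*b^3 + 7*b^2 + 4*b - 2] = 16*b^3 - 6*b^2 + 14*b + 4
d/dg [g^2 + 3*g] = 2*g + 3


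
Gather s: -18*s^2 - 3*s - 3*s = -18*s^2 - 6*s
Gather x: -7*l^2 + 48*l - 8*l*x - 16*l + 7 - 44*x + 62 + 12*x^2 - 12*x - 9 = -7*l^2 + 32*l + 12*x^2 + x*(-8*l - 56) + 60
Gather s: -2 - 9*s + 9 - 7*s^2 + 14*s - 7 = -7*s^2 + 5*s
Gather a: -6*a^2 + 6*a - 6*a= -6*a^2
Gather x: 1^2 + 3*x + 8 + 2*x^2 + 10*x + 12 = 2*x^2 + 13*x + 21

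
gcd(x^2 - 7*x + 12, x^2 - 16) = x - 4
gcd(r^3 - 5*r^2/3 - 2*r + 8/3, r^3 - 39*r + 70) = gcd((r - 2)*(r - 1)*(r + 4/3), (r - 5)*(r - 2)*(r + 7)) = r - 2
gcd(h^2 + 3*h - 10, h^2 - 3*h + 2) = h - 2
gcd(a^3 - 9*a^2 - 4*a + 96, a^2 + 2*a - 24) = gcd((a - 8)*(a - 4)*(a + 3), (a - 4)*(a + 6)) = a - 4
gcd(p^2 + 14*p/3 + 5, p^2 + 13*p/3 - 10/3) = 1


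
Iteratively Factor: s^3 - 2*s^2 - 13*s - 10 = (s + 1)*(s^2 - 3*s - 10) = (s + 1)*(s + 2)*(s - 5)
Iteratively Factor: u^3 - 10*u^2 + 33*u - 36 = (u - 3)*(u^2 - 7*u + 12) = (u - 4)*(u - 3)*(u - 3)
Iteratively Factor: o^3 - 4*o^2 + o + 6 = (o + 1)*(o^2 - 5*o + 6) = (o - 3)*(o + 1)*(o - 2)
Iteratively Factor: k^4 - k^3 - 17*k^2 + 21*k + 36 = (k - 3)*(k^3 + 2*k^2 - 11*k - 12) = (k - 3)*(k + 4)*(k^2 - 2*k - 3) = (k - 3)*(k + 1)*(k + 4)*(k - 3)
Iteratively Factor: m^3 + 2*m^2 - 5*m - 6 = (m + 3)*(m^2 - m - 2) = (m - 2)*(m + 3)*(m + 1)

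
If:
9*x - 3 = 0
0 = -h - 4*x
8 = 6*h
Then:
No Solution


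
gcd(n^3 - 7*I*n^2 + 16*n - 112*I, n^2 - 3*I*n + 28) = n^2 - 3*I*n + 28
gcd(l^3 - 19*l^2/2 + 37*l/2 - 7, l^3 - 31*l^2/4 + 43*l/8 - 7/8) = l^2 - 15*l/2 + 7/2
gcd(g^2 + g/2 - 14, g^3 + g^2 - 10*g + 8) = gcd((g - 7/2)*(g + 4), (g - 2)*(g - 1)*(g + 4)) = g + 4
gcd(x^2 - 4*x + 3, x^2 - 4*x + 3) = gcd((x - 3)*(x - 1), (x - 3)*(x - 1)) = x^2 - 4*x + 3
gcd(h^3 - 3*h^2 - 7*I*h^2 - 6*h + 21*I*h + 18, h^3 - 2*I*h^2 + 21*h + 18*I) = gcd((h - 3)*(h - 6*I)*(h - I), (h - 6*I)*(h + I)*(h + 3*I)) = h - 6*I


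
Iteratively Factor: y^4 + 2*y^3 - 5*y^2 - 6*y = (y)*(y^3 + 2*y^2 - 5*y - 6) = y*(y + 1)*(y^2 + y - 6) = y*(y - 2)*(y + 1)*(y + 3)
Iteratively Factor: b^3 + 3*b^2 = (b)*(b^2 + 3*b) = b^2*(b + 3)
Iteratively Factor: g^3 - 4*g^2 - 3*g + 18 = (g + 2)*(g^2 - 6*g + 9) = (g - 3)*(g + 2)*(g - 3)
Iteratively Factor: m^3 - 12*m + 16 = (m + 4)*(m^2 - 4*m + 4) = (m - 2)*(m + 4)*(m - 2)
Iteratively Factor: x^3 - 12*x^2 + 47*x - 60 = (x - 5)*(x^2 - 7*x + 12) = (x - 5)*(x - 3)*(x - 4)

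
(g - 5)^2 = g^2 - 10*g + 25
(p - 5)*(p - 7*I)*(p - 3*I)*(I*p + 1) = I*p^4 + 11*p^3 - 5*I*p^3 - 55*p^2 - 31*I*p^2 - 21*p + 155*I*p + 105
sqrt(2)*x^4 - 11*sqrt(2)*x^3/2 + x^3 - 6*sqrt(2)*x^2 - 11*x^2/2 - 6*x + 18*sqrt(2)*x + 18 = (x - 6)*(x - 3/2)*(x + 2)*(sqrt(2)*x + 1)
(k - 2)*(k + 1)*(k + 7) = k^3 + 6*k^2 - 9*k - 14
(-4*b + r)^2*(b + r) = 16*b^3 + 8*b^2*r - 7*b*r^2 + r^3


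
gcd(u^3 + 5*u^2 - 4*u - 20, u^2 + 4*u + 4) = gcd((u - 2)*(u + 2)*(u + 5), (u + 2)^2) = u + 2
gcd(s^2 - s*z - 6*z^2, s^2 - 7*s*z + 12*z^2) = -s + 3*z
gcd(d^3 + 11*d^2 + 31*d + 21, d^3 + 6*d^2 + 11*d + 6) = d^2 + 4*d + 3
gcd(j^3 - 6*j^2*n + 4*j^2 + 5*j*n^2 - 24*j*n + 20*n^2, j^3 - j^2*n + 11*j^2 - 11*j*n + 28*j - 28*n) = j^2 - j*n + 4*j - 4*n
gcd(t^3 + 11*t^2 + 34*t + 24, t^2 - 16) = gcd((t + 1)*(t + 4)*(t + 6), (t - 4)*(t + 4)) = t + 4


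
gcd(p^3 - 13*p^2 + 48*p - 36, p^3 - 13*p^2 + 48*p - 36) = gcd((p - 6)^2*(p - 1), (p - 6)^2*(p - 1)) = p^3 - 13*p^2 + 48*p - 36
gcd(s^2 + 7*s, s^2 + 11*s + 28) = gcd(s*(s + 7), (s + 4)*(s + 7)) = s + 7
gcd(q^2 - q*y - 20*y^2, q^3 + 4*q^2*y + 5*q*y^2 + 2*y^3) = 1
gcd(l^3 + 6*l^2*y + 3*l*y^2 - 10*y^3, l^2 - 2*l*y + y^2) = -l + y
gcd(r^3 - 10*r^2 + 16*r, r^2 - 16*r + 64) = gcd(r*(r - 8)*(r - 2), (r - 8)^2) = r - 8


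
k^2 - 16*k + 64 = (k - 8)^2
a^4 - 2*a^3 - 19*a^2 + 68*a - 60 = (a - 3)*(a - 2)^2*(a + 5)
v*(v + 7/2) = v^2 + 7*v/2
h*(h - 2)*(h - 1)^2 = h^4 - 4*h^3 + 5*h^2 - 2*h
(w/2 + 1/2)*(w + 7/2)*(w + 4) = w^3/2 + 17*w^2/4 + 43*w/4 + 7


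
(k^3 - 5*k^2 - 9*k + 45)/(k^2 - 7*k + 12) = (k^2 - 2*k - 15)/(k - 4)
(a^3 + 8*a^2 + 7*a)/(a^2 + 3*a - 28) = a*(a + 1)/(a - 4)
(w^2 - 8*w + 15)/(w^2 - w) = (w^2 - 8*w + 15)/(w*(w - 1))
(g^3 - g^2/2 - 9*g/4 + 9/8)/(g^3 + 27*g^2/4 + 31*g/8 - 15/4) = (4*g^2 - 9)/(4*g^2 + 29*g + 30)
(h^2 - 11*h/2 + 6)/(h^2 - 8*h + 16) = (h - 3/2)/(h - 4)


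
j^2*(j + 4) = j^3 + 4*j^2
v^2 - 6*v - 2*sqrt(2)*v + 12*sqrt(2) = (v - 6)*(v - 2*sqrt(2))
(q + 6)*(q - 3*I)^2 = q^3 + 6*q^2 - 6*I*q^2 - 9*q - 36*I*q - 54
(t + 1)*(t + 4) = t^2 + 5*t + 4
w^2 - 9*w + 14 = (w - 7)*(w - 2)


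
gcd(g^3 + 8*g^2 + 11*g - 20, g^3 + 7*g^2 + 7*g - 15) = g^2 + 4*g - 5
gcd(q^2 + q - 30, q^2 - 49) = 1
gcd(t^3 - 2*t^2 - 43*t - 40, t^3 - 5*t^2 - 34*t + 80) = t^2 - 3*t - 40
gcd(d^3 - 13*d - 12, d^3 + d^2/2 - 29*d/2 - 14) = d^2 - 3*d - 4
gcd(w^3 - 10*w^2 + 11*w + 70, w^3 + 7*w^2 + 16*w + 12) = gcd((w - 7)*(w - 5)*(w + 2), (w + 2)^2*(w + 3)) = w + 2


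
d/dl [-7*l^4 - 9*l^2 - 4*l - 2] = -28*l^3 - 18*l - 4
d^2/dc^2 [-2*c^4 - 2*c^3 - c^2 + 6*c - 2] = -24*c^2 - 12*c - 2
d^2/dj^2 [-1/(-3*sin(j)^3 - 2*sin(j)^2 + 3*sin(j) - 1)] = (-81*sin(j)^6 - 66*sin(j)^5 + 110*sin(j)^4 + 141*sin(j)^3 - 31*sin(j)^2 - 57*sin(j) + 14)/(-3*sin(j)*cos(j)^2 - 2*cos(j)^2 + 3)^3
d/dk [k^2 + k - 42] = 2*k + 1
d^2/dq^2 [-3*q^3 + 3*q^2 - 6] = 6 - 18*q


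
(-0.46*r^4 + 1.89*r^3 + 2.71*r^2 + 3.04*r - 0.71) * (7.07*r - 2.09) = -3.2522*r^5 + 14.3237*r^4 + 15.2096*r^3 + 15.8289*r^2 - 11.3733*r + 1.4839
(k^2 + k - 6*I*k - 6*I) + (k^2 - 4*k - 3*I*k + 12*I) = 2*k^2 - 3*k - 9*I*k + 6*I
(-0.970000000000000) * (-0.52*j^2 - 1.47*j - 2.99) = 0.5044*j^2 + 1.4259*j + 2.9003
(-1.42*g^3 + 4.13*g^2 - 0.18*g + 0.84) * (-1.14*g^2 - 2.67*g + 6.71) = 1.6188*g^5 - 0.9168*g^4 - 20.3501*g^3 + 27.2353*g^2 - 3.4506*g + 5.6364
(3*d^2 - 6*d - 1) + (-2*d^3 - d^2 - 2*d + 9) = -2*d^3 + 2*d^2 - 8*d + 8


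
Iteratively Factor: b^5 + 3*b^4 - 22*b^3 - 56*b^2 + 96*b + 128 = (b + 4)*(b^4 - b^3 - 18*b^2 + 16*b + 32) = (b + 1)*(b + 4)*(b^3 - 2*b^2 - 16*b + 32) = (b + 1)*(b + 4)^2*(b^2 - 6*b + 8) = (b - 2)*(b + 1)*(b + 4)^2*(b - 4)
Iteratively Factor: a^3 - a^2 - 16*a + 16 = (a + 4)*(a^2 - 5*a + 4) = (a - 1)*(a + 4)*(a - 4)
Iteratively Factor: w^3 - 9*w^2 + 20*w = (w - 5)*(w^2 - 4*w) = w*(w - 5)*(w - 4)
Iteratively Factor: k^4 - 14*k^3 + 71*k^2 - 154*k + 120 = (k - 2)*(k^3 - 12*k^2 + 47*k - 60) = (k - 5)*(k - 2)*(k^2 - 7*k + 12) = (k - 5)*(k - 3)*(k - 2)*(k - 4)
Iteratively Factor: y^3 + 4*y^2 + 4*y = (y + 2)*(y^2 + 2*y) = y*(y + 2)*(y + 2)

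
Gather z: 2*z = 2*z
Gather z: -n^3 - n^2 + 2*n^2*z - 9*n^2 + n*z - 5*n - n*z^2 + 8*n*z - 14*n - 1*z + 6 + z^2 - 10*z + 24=-n^3 - 10*n^2 - 19*n + z^2*(1 - n) + z*(2*n^2 + 9*n - 11) + 30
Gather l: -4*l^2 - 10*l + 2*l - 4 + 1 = -4*l^2 - 8*l - 3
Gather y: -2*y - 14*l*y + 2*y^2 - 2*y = 2*y^2 + y*(-14*l - 4)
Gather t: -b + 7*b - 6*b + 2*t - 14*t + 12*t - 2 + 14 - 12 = 0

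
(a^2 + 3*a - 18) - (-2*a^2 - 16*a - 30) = 3*a^2 + 19*a + 12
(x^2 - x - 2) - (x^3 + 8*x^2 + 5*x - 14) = -x^3 - 7*x^2 - 6*x + 12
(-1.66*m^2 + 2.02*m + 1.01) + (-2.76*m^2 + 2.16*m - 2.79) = -4.42*m^2 + 4.18*m - 1.78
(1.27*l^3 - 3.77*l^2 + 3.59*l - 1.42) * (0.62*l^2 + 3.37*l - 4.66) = 0.7874*l^5 + 1.9425*l^4 - 16.3973*l^3 + 28.7861*l^2 - 21.5148*l + 6.6172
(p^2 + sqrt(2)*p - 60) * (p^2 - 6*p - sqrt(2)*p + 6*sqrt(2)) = p^4 - 6*p^3 - 62*p^2 + 60*sqrt(2)*p + 372*p - 360*sqrt(2)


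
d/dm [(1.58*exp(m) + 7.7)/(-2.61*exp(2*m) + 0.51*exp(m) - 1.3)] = (4.1238*exp(2*m) + 40.194*exp(m) - 5.981)*exp(m)/(6.8121*exp(4*m) - 2.6622*exp(3*m) + 7.0461*exp(2*m) - 1.326*exp(m) + 1.69)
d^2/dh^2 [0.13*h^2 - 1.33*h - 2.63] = 0.260000000000000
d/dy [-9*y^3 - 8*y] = -27*y^2 - 8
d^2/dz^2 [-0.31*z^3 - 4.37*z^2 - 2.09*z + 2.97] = -1.86*z - 8.74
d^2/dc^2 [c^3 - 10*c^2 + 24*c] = 6*c - 20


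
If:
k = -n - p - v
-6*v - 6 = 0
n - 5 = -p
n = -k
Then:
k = -4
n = 4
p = 1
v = -1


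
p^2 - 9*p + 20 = (p - 5)*(p - 4)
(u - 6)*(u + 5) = u^2 - u - 30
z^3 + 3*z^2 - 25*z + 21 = (z - 3)*(z - 1)*(z + 7)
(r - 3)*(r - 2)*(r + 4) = r^3 - r^2 - 14*r + 24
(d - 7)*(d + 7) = d^2 - 49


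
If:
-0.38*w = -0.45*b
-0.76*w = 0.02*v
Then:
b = 0.844444444444444*w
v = -38.0*w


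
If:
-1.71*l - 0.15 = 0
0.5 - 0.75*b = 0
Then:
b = 0.67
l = -0.09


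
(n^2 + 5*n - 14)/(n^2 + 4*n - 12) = (n + 7)/(n + 6)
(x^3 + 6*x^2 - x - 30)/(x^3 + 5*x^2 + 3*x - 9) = (x^2 + 3*x - 10)/(x^2 + 2*x - 3)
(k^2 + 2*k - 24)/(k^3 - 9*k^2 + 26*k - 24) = (k + 6)/(k^2 - 5*k + 6)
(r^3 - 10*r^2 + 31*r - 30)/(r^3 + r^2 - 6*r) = (r^2 - 8*r + 15)/(r*(r + 3))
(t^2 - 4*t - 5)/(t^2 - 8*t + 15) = (t + 1)/(t - 3)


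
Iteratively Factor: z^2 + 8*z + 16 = (z + 4)*(z + 4)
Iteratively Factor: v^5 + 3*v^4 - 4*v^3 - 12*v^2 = (v - 2)*(v^4 + 5*v^3 + 6*v^2) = v*(v - 2)*(v^3 + 5*v^2 + 6*v) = v*(v - 2)*(v + 3)*(v^2 + 2*v) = v^2*(v - 2)*(v + 3)*(v + 2)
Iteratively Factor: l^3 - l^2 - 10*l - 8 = (l + 1)*(l^2 - 2*l - 8) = (l + 1)*(l + 2)*(l - 4)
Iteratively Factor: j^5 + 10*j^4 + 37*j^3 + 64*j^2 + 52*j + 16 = (j + 1)*(j^4 + 9*j^3 + 28*j^2 + 36*j + 16) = (j + 1)*(j + 4)*(j^3 + 5*j^2 + 8*j + 4) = (j + 1)*(j + 2)*(j + 4)*(j^2 + 3*j + 2) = (j + 1)*(j + 2)^2*(j + 4)*(j + 1)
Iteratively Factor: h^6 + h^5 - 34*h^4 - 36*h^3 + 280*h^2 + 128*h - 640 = (h - 5)*(h^5 + 6*h^4 - 4*h^3 - 56*h^2 + 128) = (h - 5)*(h + 4)*(h^4 + 2*h^3 - 12*h^2 - 8*h + 32) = (h - 5)*(h + 4)^2*(h^3 - 2*h^2 - 4*h + 8) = (h - 5)*(h - 2)*(h + 4)^2*(h^2 - 4) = (h - 5)*(h - 2)*(h + 2)*(h + 4)^2*(h - 2)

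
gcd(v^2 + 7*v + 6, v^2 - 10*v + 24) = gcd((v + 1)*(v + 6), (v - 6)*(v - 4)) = 1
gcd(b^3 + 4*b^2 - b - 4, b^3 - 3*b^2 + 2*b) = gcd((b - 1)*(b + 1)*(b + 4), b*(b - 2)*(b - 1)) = b - 1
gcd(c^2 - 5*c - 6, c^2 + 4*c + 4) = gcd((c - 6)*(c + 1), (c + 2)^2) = 1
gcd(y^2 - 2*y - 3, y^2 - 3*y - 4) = y + 1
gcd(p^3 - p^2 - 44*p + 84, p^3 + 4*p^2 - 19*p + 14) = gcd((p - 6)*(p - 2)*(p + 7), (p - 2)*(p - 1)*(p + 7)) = p^2 + 5*p - 14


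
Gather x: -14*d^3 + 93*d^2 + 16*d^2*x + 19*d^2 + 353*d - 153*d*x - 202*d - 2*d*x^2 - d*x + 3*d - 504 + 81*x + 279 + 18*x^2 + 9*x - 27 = -14*d^3 + 112*d^2 + 154*d + x^2*(18 - 2*d) + x*(16*d^2 - 154*d + 90) - 252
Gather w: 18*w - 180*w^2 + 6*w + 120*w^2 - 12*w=-60*w^2 + 12*w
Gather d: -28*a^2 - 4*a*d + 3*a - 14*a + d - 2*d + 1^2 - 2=-28*a^2 - 11*a + d*(-4*a - 1) - 1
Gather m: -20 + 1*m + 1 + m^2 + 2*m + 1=m^2 + 3*m - 18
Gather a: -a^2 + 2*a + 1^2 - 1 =-a^2 + 2*a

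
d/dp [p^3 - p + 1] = 3*p^2 - 1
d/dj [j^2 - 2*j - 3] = 2*j - 2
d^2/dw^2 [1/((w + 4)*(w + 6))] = 2*((w + 4)^2 + (w + 4)*(w + 6) + (w + 6)^2)/((w + 4)^3*(w + 6)^3)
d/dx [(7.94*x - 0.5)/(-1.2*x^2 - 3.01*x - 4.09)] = (9.528*x^2 - 1.2*x - 33.9796)/(1.44*x^4 + 7.224*x^3 + 18.8761*x^2 + 24.6218*x + 16.7281)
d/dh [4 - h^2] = -2*h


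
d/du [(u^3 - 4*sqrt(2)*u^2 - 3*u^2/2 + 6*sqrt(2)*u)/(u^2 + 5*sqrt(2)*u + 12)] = (u^4 + 10*sqrt(2)*u^3 - 27*sqrt(2)*u^2/2 - 4*u^2 - 96*sqrt(2)*u - 36*u + 72*sqrt(2))/(u^4 + 10*sqrt(2)*u^3 + 74*u^2 + 120*sqrt(2)*u + 144)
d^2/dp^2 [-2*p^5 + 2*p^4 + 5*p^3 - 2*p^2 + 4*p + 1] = -40*p^3 + 24*p^2 + 30*p - 4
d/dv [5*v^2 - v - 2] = 10*v - 1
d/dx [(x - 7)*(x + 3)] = 2*x - 4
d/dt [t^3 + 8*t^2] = t*(3*t + 16)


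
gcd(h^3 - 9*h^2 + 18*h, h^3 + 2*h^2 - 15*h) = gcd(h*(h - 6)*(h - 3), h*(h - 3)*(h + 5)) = h^2 - 3*h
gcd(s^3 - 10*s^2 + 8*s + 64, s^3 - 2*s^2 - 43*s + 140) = s - 4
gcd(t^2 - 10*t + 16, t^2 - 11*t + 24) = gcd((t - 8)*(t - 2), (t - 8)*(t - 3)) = t - 8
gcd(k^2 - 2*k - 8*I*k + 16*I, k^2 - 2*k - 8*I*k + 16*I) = k^2 + k*(-2 - 8*I) + 16*I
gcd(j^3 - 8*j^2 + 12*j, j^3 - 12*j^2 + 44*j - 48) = j^2 - 8*j + 12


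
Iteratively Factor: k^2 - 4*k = (k)*(k - 4)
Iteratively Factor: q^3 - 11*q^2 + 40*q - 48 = (q - 3)*(q^2 - 8*q + 16) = (q - 4)*(q - 3)*(q - 4)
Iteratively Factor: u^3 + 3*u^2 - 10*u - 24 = (u - 3)*(u^2 + 6*u + 8) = (u - 3)*(u + 4)*(u + 2)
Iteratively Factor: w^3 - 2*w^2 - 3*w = (w)*(w^2 - 2*w - 3) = w*(w + 1)*(w - 3)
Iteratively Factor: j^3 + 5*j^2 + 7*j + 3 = (j + 1)*(j^2 + 4*j + 3) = (j + 1)^2*(j + 3)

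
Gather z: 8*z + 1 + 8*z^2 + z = 8*z^2 + 9*z + 1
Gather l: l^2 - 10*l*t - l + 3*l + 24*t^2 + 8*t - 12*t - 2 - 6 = l^2 + l*(2 - 10*t) + 24*t^2 - 4*t - 8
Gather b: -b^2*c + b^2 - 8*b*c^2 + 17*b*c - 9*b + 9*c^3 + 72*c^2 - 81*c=b^2*(1 - c) + b*(-8*c^2 + 17*c - 9) + 9*c^3 + 72*c^2 - 81*c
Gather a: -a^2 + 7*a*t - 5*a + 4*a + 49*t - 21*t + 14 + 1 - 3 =-a^2 + a*(7*t - 1) + 28*t + 12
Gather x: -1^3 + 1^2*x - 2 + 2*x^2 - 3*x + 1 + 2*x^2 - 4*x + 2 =4*x^2 - 6*x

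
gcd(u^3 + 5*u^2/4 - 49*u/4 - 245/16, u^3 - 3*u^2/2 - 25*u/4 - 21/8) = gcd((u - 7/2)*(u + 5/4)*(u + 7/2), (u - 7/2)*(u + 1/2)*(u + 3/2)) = u - 7/2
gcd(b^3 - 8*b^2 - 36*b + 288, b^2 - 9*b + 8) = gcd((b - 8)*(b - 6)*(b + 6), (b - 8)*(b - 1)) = b - 8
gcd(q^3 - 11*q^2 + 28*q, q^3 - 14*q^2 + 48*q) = q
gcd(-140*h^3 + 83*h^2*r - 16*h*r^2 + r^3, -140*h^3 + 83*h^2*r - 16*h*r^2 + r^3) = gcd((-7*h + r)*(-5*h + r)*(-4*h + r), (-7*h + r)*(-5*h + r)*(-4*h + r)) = -140*h^3 + 83*h^2*r - 16*h*r^2 + r^3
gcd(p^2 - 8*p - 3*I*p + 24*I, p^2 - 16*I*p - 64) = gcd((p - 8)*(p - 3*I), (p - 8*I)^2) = 1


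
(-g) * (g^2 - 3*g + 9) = -g^3 + 3*g^2 - 9*g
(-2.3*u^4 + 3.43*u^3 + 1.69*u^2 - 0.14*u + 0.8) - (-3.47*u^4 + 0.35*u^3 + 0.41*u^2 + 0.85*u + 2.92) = 1.17*u^4 + 3.08*u^3 + 1.28*u^2 - 0.99*u - 2.12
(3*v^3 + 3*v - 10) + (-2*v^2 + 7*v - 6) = 3*v^3 - 2*v^2 + 10*v - 16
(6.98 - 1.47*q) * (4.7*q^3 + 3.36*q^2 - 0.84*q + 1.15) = -6.909*q^4 + 27.8668*q^3 + 24.6876*q^2 - 7.5537*q + 8.027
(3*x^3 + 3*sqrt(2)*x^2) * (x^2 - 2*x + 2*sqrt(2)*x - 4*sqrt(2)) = 3*x^5 - 6*x^4 + 9*sqrt(2)*x^4 - 18*sqrt(2)*x^3 + 12*x^3 - 24*x^2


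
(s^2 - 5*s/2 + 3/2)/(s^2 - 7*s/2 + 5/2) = (2*s - 3)/(2*s - 5)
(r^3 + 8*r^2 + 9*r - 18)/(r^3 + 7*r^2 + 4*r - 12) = (r + 3)/(r + 2)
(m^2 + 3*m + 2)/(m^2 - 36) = (m^2 + 3*m + 2)/(m^2 - 36)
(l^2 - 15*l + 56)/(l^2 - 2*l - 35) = (l - 8)/(l + 5)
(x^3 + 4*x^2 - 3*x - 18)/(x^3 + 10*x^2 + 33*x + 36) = (x - 2)/(x + 4)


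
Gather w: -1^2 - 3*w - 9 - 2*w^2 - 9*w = -2*w^2 - 12*w - 10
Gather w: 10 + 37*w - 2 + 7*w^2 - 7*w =7*w^2 + 30*w + 8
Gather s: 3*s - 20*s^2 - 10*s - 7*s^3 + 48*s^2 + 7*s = -7*s^3 + 28*s^2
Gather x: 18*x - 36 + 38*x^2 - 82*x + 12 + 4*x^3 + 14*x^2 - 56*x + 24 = 4*x^3 + 52*x^2 - 120*x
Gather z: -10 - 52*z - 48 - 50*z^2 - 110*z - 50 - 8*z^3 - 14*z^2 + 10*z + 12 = -8*z^3 - 64*z^2 - 152*z - 96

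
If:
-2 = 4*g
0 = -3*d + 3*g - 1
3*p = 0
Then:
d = -5/6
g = -1/2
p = 0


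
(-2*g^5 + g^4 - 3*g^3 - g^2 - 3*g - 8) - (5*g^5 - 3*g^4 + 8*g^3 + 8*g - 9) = -7*g^5 + 4*g^4 - 11*g^3 - g^2 - 11*g + 1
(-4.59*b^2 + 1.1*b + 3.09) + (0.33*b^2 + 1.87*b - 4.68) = -4.26*b^2 + 2.97*b - 1.59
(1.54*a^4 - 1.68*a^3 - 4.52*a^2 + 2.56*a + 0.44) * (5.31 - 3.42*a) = -5.2668*a^5 + 13.923*a^4 + 6.5376*a^3 - 32.7564*a^2 + 12.0888*a + 2.3364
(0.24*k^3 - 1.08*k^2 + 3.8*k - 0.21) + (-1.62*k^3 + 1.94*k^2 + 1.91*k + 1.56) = -1.38*k^3 + 0.86*k^2 + 5.71*k + 1.35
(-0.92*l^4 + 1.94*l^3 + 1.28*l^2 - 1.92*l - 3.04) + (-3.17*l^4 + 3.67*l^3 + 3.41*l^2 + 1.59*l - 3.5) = -4.09*l^4 + 5.61*l^3 + 4.69*l^2 - 0.33*l - 6.54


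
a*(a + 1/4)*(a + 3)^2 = a^4 + 25*a^3/4 + 21*a^2/2 + 9*a/4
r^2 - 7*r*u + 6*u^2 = (r - 6*u)*(r - u)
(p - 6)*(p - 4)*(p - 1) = p^3 - 11*p^2 + 34*p - 24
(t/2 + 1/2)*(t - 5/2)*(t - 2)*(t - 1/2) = t^4/2 - 2*t^3 + 9*t^2/8 + 19*t/8 - 5/4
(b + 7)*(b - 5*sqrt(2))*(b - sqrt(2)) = b^3 - 6*sqrt(2)*b^2 + 7*b^2 - 42*sqrt(2)*b + 10*b + 70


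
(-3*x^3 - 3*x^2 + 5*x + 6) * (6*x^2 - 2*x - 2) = -18*x^5 - 12*x^4 + 42*x^3 + 32*x^2 - 22*x - 12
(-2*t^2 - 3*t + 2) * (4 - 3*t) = 6*t^3 + t^2 - 18*t + 8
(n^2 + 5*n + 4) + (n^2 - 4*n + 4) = 2*n^2 + n + 8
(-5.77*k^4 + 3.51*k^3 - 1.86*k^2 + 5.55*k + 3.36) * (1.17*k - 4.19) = -6.7509*k^5 + 28.283*k^4 - 16.8831*k^3 + 14.2869*k^2 - 19.3233*k - 14.0784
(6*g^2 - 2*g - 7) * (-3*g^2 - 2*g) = -18*g^4 - 6*g^3 + 25*g^2 + 14*g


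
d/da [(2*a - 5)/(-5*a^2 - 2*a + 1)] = 2*(5*a^2 - 25*a - 4)/(25*a^4 + 20*a^3 - 6*a^2 - 4*a + 1)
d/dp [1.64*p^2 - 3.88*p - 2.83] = 3.28*p - 3.88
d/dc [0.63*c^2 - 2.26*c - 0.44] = 1.26*c - 2.26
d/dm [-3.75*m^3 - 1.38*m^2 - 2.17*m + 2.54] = -11.25*m^2 - 2.76*m - 2.17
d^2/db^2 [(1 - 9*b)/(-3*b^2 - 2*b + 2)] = 2*(4*(3*b + 1)^2*(9*b - 1) - 3*(27*b + 5)*(3*b^2 + 2*b - 2))/(3*b^2 + 2*b - 2)^3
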